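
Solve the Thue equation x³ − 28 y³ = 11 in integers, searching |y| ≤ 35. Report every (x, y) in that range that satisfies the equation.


The equation is x³ - 28y³ = 11. For fixed y, x³ = 28·y³ + 11, so a solution requires the RHS to be a perfect cube.
Strategy: iterate y from -35 to 35, compute RHS = 28·y³ + 11, and check whether it is a (positive or negative) perfect cube.
Check small values of y:
  y = 0: RHS = 11 is not a perfect cube.
  y = 1: RHS = 39 is not a perfect cube.
  y = -1: RHS = -17 is not a perfect cube.
  y = 2: RHS = 235 is not a perfect cube.
  y = -2: RHS = -213 is not a perfect cube.
  y = 3: RHS = 767 is not a perfect cube.
  y = -3: RHS = -745 is not a perfect cube.
Continuing the search up to |y| = 35 finds no solutions either.
No (x, y) in the scanned range satisfies the equation.

No integer solutions with |y| ≤ 35.


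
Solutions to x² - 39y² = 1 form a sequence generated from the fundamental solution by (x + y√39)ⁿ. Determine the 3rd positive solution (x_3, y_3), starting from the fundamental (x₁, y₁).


Step 1: Find the fundamental solution (x₁, y₁) of x² - 39y² = 1.
  Expand √39 as a continued fraction. a₀ = ⌊√39⌋ = 6; iterate m_{k+1} = d_k·a_k − m_k, d_{k+1} = (39 − m_{k+1}²)/d_k, a_{k+1} = ⌊(a₀ + m_{k+1})/d_{k+1}⌋ (starting m₀ = 0, d₀ = 1), with convergents p_k = a_k·p_{k-1} + p_{k-2}, q_k = a_k·q_{k-1} + q_{k-2} (p₋₁ = 1, q₋₁ = 0):
  k = 0: a₀ = 6; p₀/q₀ = 6/1; p₀² − 39·q₀² = 36 − 39 = -3.
  k = 1: m = 6, d = 3, a = ⌊(6 + 6)/3⌋ = 4; p/q = (4·6 + 1)/(4·1 + 0) = 25/4; p² − 39·q² = 625 − 624 = 1.
  The first convergent with p² − 39·q² = 1 gives the fundamental solution (x₁, y₁) = (25, 4).
Step 2: Apply the recurrence (x_{n+1}, y_{n+1}) = (x₁x_n + 39y₁y_n, x₁y_n + y₁x_n) repeatedly.
  From (x_1, y_1) = (25, 4): x_2 = 25·25 + 39·4·4 = 1249; y_2 = 25·4 + 4·25 = 200.
  From (x_2, y_2) = (1249, 200): x_3 = 25·1249 + 39·4·200 = 62425; y_3 = 25·200 + 4·1249 = 9996.
Step 3: Verify x_3² - 39·y_3² = 3896880625 - 3896880624 = 1 (should be 1). ✓

(x_1, y_1) = (25, 4); (x_3, y_3) = (62425, 9996).


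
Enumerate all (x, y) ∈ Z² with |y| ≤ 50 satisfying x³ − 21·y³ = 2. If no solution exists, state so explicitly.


The equation is x³ - 21y³ = 2. For fixed y, x³ = 21·y³ + 2, so a solution requires the RHS to be a perfect cube.
Strategy: iterate y from -50 to 50, compute RHS = 21·y³ + 2, and check whether it is a (positive or negative) perfect cube.
Check small values of y:
  y = 0: RHS = 2 is not a perfect cube.
  y = 1: RHS = 23 is not a perfect cube.
  y = -1: RHS = -19 is not a perfect cube.
  y = 2: RHS = 170 is not a perfect cube.
  y = -2: RHS = -166 is not a perfect cube.
  y = 3: RHS = 569 is not a perfect cube.
  y = -3: RHS = -565 is not a perfect cube.
Continuing the search up to |y| = 50 finds no solutions either.
No (x, y) in the scanned range satisfies the equation.

No integer solutions with |y| ≤ 50.


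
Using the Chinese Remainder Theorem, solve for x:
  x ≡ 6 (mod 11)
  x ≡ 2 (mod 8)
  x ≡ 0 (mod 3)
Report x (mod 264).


Moduli 11, 8, 3 are pairwise coprime; by CRT there is a unique solution modulo M = 11 · 8 · 3 = 264.
Solve pairwise, accumulating the modulus:
  Start with x ≡ 6 (mod 11).
  Combine with x ≡ 2 (mod 8): since gcd(11, 8) = 1, we get a unique residue mod 88.
    Write x = 6 + 11·t and substitute into x ≡ 2 (mod 8): 11·t ≡ 2 − 6 = -4 (mod 8).
    Reduce coefficients mod 8: 3·t ≡ 4 (mod 8).
    The inverse of 3 mod 8 is 3 (since 3·3 = 9 = 1·8 + 1), so t ≡ 3·4 = 12 ≡ 4 (mod 8).
    Then x = 6 + 11·4 = 50, valid modulo lcm(11, 8) = 88: x ≡ 50 (mod 88).
  Combine with x ≡ 0 (mod 3): since gcd(88, 3) = 1, we get a unique residue mod 264.
    Write x = 50 + 88·t and substitute into x ≡ 0 (mod 3): 88·t ≡ 0 − 50 = -50 (mod 3).
    Reduce coefficients mod 3: 1·t ≡ 1 (mod 3).
    So t ≡ 1 (mod 3).
    Then x = 50 + 88·1 = 138, valid modulo lcm(88, 3) = 264: x ≡ 138 (mod 264).
Verify: 138 mod 11 = 6 ✓, 138 mod 8 = 2 ✓, 138 mod 3 = 0 ✓.

x ≡ 138 (mod 264).


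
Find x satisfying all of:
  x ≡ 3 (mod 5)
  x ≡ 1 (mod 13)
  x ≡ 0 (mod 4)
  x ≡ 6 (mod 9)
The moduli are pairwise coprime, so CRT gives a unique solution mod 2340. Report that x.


Product of moduli M = 5 · 13 · 4 · 9 = 2340.
Merge one congruence at a time:
  Start: x ≡ 3 (mod 5).
  Combine with x ≡ 1 (mod 13); new modulus lcm = 65.
    Write x = 3 + 5·t and substitute into x ≡ 1 (mod 13): 5·t ≡ 1 − 3 = -2 (mod 13).
    Reduce coefficients mod 13: 5·t ≡ 11 (mod 13).
    The inverse of 5 mod 13 is 8 (since 5·8 = 40 = 3·13 + 1), so t ≡ 8·11 = 88 ≡ 10 (mod 13).
    Then x = 3 + 5·10 = 53, valid modulo lcm(5, 13) = 65: x ≡ 53 (mod 65).
  Combine with x ≡ 0 (mod 4); new modulus lcm = 260.
    Write x = 53 + 65·t and substitute into x ≡ 0 (mod 4): 65·t ≡ 0 − 53 = -53 (mod 4).
    Reduce coefficients mod 4: 1·t ≡ 3 (mod 4).
    So t ≡ 3 (mod 4).
    Then x = 53 + 65·3 = 248, valid modulo lcm(65, 4) = 260: x ≡ 248 (mod 260).
  Combine with x ≡ 6 (mod 9); new modulus lcm = 2340.
    Write x = 248 + 260·t and substitute into x ≡ 6 (mod 9): 260·t ≡ 6 − 248 = -242 (mod 9).
    Reduce coefficients mod 9: 8·t ≡ 1 (mod 9).
    The inverse of 8 mod 9 is 8 (since 8·8 = 64 = 7·9 + 1), so t ≡ 8·1 = 8 ≡ 8 (mod 9).
    Then x = 248 + 260·8 = 2328, valid modulo lcm(260, 9) = 2340: x ≡ 2328 (mod 2340).
Verify against each original: 2328 mod 5 = 3, 2328 mod 13 = 1, 2328 mod 4 = 0, 2328 mod 9 = 6.

x ≡ 2328 (mod 2340).


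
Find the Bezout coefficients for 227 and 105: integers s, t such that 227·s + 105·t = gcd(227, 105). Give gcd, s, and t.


Euclidean algorithm on (227, 105) — divide until remainder is 0:
  227 = 2 · 105 + 17
  105 = 6 · 17 + 3
  17 = 5 · 3 + 2
  3 = 1 · 2 + 1
  2 = 2 · 1 + 0
gcd(227, 105) = 1.
Track Bezout coefficients alongside the remainders: start with r₀ = 227 = a·1 + b·0 (s = 1, t = 0) and r₁ = 105 = a·0 + b·1 (s = 0, t = 1); each new remainder r_{k+1} = r_{k-1} − q_k·r_k inherits s_{k+1} = s_{k-1} − q_k·s_k, t_{k+1} = t_{k-1} − q_k·t_k, so r_k = a·s_k + b·t_k at every step:
  q = 2: r = 17, s = 1 − 2·0 = 1, t = 0 − 2·1 = -2  (check: 227·1 + 105·(-2) = 17)
  q = 6: r = 3, s = 0 − 6·1 = -6, t = 1 − 6·(-2) = 13  (check: 227·(-6) + 105·13 = 3)
  q = 5: r = 2, s = 1 − 5·(-6) = 31, t = -2 − 5·13 = -67  (check: 227·31 + 105·(-67) = 2)
  q = 1: r = 1, s = -6 − 1·31 = -37, t = 13 − 1·(-67) = 80  (check: 227·(-37) + 105·80 = 1)
The row with r = 1 (the gcd) gives the Bezout coefficients s = -37, t = 80.
Result: 227 · (-37) + 105 · (80) = 1.

gcd(227, 105) = 1; s = -37, t = 80 (check: 227·(-37) + 105·80 = 1).


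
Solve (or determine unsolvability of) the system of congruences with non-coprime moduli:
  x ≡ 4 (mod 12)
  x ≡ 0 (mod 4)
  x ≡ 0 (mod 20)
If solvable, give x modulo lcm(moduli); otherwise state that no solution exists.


Moduli 12, 4, 20 are not pairwise coprime, so CRT works modulo lcm(m_i) when all pairwise compatibility conditions hold.
Pairwise compatibility: gcd(m_i, m_j) must divide a_i - a_j for every pair.
Merge one congruence at a time:
  Start: x ≡ 4 (mod 12).
  Combine with x ≡ 0 (mod 4): gcd(12, 4) = 4; 0 - 4 = -4, which IS divisible by 4, so compatible.
    Write x = 4 + 12·t and substitute into x ≡ 0 (mod 4): 12·t ≡ 0 − 4 = -4 (mod 4).
    Divide the congruence (and modulus) by g = 4: 3·t ≡ -1 (mod 1).
    Modulo 1 every t works; take t = 0.
    Then x = 4 + 12·0 = 4, valid modulo lcm(12, 4) = 12: x ≡ 4 (mod 12).
  Combine with x ≡ 0 (mod 20): gcd(12, 20) = 4; 0 - 4 = -4, which IS divisible by 4, so compatible.
    Write x = 4 + 12·t and substitute into x ≡ 0 (mod 20): 12·t ≡ 0 − 4 = -4 (mod 20).
    Divide the congruence (and modulus) by g = 4: 3·t ≡ -1 (mod 5).
    Reduce coefficients mod 5: 3·t ≡ 4 (mod 5).
    The inverse of 3 mod 5 is 2 (since 3·2 = 6 = 1·5 + 1), so t ≡ 2·4 = 8 ≡ 3 (mod 5).
    Then x = 4 + 12·3 = 40, valid modulo lcm(12, 20) = 60: x ≡ 40 (mod 60).
Verify: 40 mod 12 = 4, 40 mod 4 = 0, 40 mod 20 = 0.

x ≡ 40 (mod 60).


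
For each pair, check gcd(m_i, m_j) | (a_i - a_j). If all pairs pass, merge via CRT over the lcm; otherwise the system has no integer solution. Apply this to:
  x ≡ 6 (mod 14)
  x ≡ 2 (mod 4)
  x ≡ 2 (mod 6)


Moduli 14, 4, 6 are not pairwise coprime, so CRT works modulo lcm(m_i) when all pairwise compatibility conditions hold.
Pairwise compatibility: gcd(m_i, m_j) must divide a_i - a_j for every pair.
Merge one congruence at a time:
  Start: x ≡ 6 (mod 14).
  Combine with x ≡ 2 (mod 4): gcd(14, 4) = 2; 2 - 6 = -4, which IS divisible by 2, so compatible.
    Write x = 6 + 14·t and substitute into x ≡ 2 (mod 4): 14·t ≡ 2 − 6 = -4 (mod 4).
    Divide the congruence (and modulus) by g = 2: 7·t ≡ -2 (mod 2).
    Reduce coefficients mod 2: 1·t ≡ 0 (mod 2).
    So t ≡ 0 (mod 2).
    Then x = 6 + 14·0 = 6, valid modulo lcm(14, 4) = 28: x ≡ 6 (mod 28).
  Combine with x ≡ 2 (mod 6): gcd(28, 6) = 2; 2 - 6 = -4, which IS divisible by 2, so compatible.
    Write x = 6 + 28·t and substitute into x ≡ 2 (mod 6): 28·t ≡ 2 − 6 = -4 (mod 6).
    Divide the congruence (and modulus) by g = 2: 14·t ≡ -2 (mod 3).
    Reduce coefficients mod 3: 2·t ≡ 1 (mod 3).
    The inverse of 2 mod 3 is 2 (since 2·2 = 4 = 1·3 + 1), so t ≡ 2·1 = 2 ≡ 2 (mod 3).
    Then x = 6 + 28·2 = 62, valid modulo lcm(28, 6) = 84: x ≡ 62 (mod 84).
Verify: 62 mod 14 = 6, 62 mod 4 = 2, 62 mod 6 = 2.

x ≡ 62 (mod 84).


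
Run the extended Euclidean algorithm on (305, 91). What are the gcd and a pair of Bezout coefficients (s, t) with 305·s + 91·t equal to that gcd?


Euclidean algorithm on (305, 91) — divide until remainder is 0:
  305 = 3 · 91 + 32
  91 = 2 · 32 + 27
  32 = 1 · 27 + 5
  27 = 5 · 5 + 2
  5 = 2 · 2 + 1
  2 = 2 · 1 + 0
gcd(305, 91) = 1.
Track Bezout coefficients alongside the remainders: start with r₀ = 305 = a·1 + b·0 (s = 1, t = 0) and r₁ = 91 = a·0 + b·1 (s = 0, t = 1); each new remainder r_{k+1} = r_{k-1} − q_k·r_k inherits s_{k+1} = s_{k-1} − q_k·s_k, t_{k+1} = t_{k-1} − q_k·t_k, so r_k = a·s_k + b·t_k at every step:
  q = 3: r = 32, s = 1 − 3·0 = 1, t = 0 − 3·1 = -3  (check: 305·1 + 91·(-3) = 32)
  q = 2: r = 27, s = 0 − 2·1 = -2, t = 1 − 2·(-3) = 7  (check: 305·(-2) + 91·7 = 27)
  q = 1: r = 5, s = 1 − 1·(-2) = 3, t = -3 − 1·7 = -10  (check: 305·3 + 91·(-10) = 5)
  q = 5: r = 2, s = -2 − 5·3 = -17, t = 7 − 5·(-10) = 57  (check: 305·(-17) + 91·57 = 2)
  q = 2: r = 1, s = 3 − 2·(-17) = 37, t = -10 − 2·57 = -124  (check: 305·37 + 91·(-124) = 1)
The row with r = 1 (the gcd) gives the Bezout coefficients s = 37, t = -124.
Result: 305 · (37) + 91 · (-124) = 1.

gcd(305, 91) = 1; s = 37, t = -124 (check: 305·37 + 91·(-124) = 1).


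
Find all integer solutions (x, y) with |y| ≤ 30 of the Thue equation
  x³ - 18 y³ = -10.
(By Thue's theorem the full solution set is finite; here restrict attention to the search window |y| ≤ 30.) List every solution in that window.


The equation is x³ - 18y³ = -10. For fixed y, x³ = 18·y³ − 10, so a solution requires the RHS to be a perfect cube.
Strategy: iterate y from -30 to 30, compute RHS = 18·y³ − 10, and check whether it is a (positive or negative) perfect cube.
Check small values of y:
  y = 0: RHS = -10 is not a perfect cube.
  y = 1: RHS = 8 = (2)³ ⇒ x = 2 works.
  y = -1: RHS = -28 is not a perfect cube.
  y = 2: RHS = 134 is not a perfect cube.
  y = -2: RHS = -154 is not a perfect cube.
  y = 3: RHS = 476 is not a perfect cube.
  y = -3: RHS = -496 is not a perfect cube.
Continuing the search up to |y| = 30 finds no further solutions beyond those listed.
Collected solutions: (2, 1).

Solutions (with |y| ≤ 30): (2, 1).


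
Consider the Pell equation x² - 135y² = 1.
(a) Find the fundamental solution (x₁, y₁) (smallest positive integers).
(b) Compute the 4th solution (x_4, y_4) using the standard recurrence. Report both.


Step 1: Find the fundamental solution (x₁, y₁) of x² - 135y² = 1.
  Expand √135 as a continued fraction. a₀ = ⌊√135⌋ = 11; iterate m_{k+1} = d_k·a_k − m_k, d_{k+1} = (135 − m_{k+1}²)/d_k, a_{k+1} = ⌊(a₀ + m_{k+1})/d_{k+1}⌋ (starting m₀ = 0, d₀ = 1), with convergents p_k = a_k·p_{k-1} + p_{k-2}, q_k = a_k·q_{k-1} + q_{k-2} (p₋₁ = 1, q₋₁ = 0):
  k = 0: a₀ = 11; p₀/q₀ = 11/1; p₀² − 135·q₀² = 121 − 135 = -14.
  k = 1: m = 11, d = 14, a = ⌊(11 + 11)/14⌋ = 1; p/q = (1·11 + 1)/(1·1 + 0) = 12/1; p² − 135·q² = 144 − 135 = 9.
  k = 2: m = 3, d = 9, a = ⌊(11 + 3)/9⌋ = 1; p/q = (1·12 + 11)/(1·1 + 1) = 23/2; p² − 135·q² = 529 − 540 = -11.
  k = 3: m = 6, d = 11, a = ⌊(11 + 6)/11⌋ = 1; p/q = (1·23 + 12)/(1·2 + 1) = 35/3; p² − 135·q² = 1225 − 1215 = 10.
  k = 4: m = 5, d = 10, a = ⌊(11 + 5)/10⌋ = 1; p/q = (1·35 + 23)/(1·3 + 2) = 58/5; p² − 135·q² = 3364 − 3375 = -11.
  k = 5: m = 5, d = 11, a = ⌊(11 + 5)/11⌋ = 1; p/q = (1·58 + 35)/(1·5 + 3) = 93/8; p² − 135·q² = 8649 − 8640 = 9.
  k = 6: m = 6, d = 9, a = ⌊(11 + 6)/9⌋ = 1; p/q = (1·93 + 58)/(1·8 + 5) = 151/13; p² − 135·q² = 22801 − 22815 = -14.
  k = 7: m = 3, d = 14, a = ⌊(11 + 3)/14⌋ = 1; p/q = (1·151 + 93)/(1·13 + 8) = 244/21; p² − 135·q² = 59536 − 59535 = 1.
  The first convergent with p² − 135·q² = 1 gives the fundamental solution (x₁, y₁) = (244, 21).
Step 2: Apply the recurrence (x_{n+1}, y_{n+1}) = (x₁x_n + 135y₁y_n, x₁y_n + y₁x_n) repeatedly.
  From (x_1, y_1) = (244, 21): x_2 = 244·244 + 135·21·21 = 119071; y_2 = 244·21 + 21·244 = 10248.
  From (x_2, y_2) = (119071, 10248): x_3 = 244·119071 + 135·21·10248 = 58106404; y_3 = 244·10248 + 21·119071 = 5001003.
  From (x_3, y_3) = (58106404, 5001003): x_4 = 244·58106404 + 135·21·5001003 = 28355806081; y_4 = 244·5001003 + 21·58106404 = 2440479216.
Step 3: Verify x_4² - 135·y_4² = 804051738503276578561 - 804051738503276578560 = 1 (should be 1). ✓

(x_1, y_1) = (244, 21); (x_4, y_4) = (28355806081, 2440479216).


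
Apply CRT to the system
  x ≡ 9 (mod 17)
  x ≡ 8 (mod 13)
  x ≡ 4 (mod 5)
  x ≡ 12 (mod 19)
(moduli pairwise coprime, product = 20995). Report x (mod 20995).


Product of moduli M = 17 · 13 · 5 · 19 = 20995.
Merge one congruence at a time:
  Start: x ≡ 9 (mod 17).
  Combine with x ≡ 8 (mod 13); new modulus lcm = 221.
    Write x = 9 + 17·t and substitute into x ≡ 8 (mod 13): 17·t ≡ 8 − 9 = -1 (mod 13).
    Reduce coefficients mod 13: 4·t ≡ 12 (mod 13).
    The inverse of 4 mod 13 is 10 (since 4·10 = 40 = 3·13 + 1), so t ≡ 10·12 = 120 ≡ 3 (mod 13).
    Then x = 9 + 17·3 = 60, valid modulo lcm(17, 13) = 221: x ≡ 60 (mod 221).
  Combine with x ≡ 4 (mod 5); new modulus lcm = 1105.
    Write x = 60 + 221·t and substitute into x ≡ 4 (mod 5): 221·t ≡ 4 − 60 = -56 (mod 5).
    Reduce coefficients mod 5: 1·t ≡ 4 (mod 5).
    So t ≡ 4 (mod 5).
    Then x = 60 + 221·4 = 944, valid modulo lcm(221, 5) = 1105: x ≡ 944 (mod 1105).
  Combine with x ≡ 12 (mod 19); new modulus lcm = 20995.
    Write x = 944 + 1105·t and substitute into x ≡ 12 (mod 19): 1105·t ≡ 12 − 944 = -932 (mod 19).
    Reduce coefficients mod 19: 3·t ≡ 18 (mod 19).
    The inverse of 3 mod 19 is 13 (since 3·13 = 39 = 2·19 + 1), so t ≡ 13·18 = 234 ≡ 6 (mod 19).
    Then x = 944 + 1105·6 = 7574, valid modulo lcm(1105, 19) = 20995: x ≡ 7574 (mod 20995).
Verify against each original: 7574 mod 17 = 9, 7574 mod 13 = 8, 7574 mod 5 = 4, 7574 mod 19 = 12.

x ≡ 7574 (mod 20995).


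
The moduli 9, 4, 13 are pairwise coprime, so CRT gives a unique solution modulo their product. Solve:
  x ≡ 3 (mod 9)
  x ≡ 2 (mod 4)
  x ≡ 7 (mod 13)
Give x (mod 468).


Moduli 9, 4, 13 are pairwise coprime; by CRT there is a unique solution modulo M = 9 · 4 · 13 = 468.
Solve pairwise, accumulating the modulus:
  Start with x ≡ 3 (mod 9).
  Combine with x ≡ 2 (mod 4): since gcd(9, 4) = 1, we get a unique residue mod 36.
    Write x = 3 + 9·t and substitute into x ≡ 2 (mod 4): 9·t ≡ 2 − 3 = -1 (mod 4).
    Reduce coefficients mod 4: 1·t ≡ 3 (mod 4).
    So t ≡ 3 (mod 4).
    Then x = 3 + 9·3 = 30, valid modulo lcm(9, 4) = 36: x ≡ 30 (mod 36).
  Combine with x ≡ 7 (mod 13): since gcd(36, 13) = 1, we get a unique residue mod 468.
    Write x = 30 + 36·t and substitute into x ≡ 7 (mod 13): 36·t ≡ 7 − 30 = -23 (mod 13).
    Reduce coefficients mod 13: 10·t ≡ 3 (mod 13).
    The inverse of 10 mod 13 is 4 (since 10·4 = 40 = 3·13 + 1), so t ≡ 4·3 = 12 ≡ 12 (mod 13).
    Then x = 30 + 36·12 = 462, valid modulo lcm(36, 13) = 468: x ≡ 462 (mod 468).
Verify: 462 mod 9 = 3 ✓, 462 mod 4 = 2 ✓, 462 mod 13 = 7 ✓.

x ≡ 462 (mod 468).


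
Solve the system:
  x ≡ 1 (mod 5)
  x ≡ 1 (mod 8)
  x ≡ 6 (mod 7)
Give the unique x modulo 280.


Moduli 5, 8, 7 are pairwise coprime; by CRT there is a unique solution modulo M = 5 · 8 · 7 = 280.
Solve pairwise, accumulating the modulus:
  Start with x ≡ 1 (mod 5).
  Combine with x ≡ 1 (mod 8): since gcd(5, 8) = 1, we get a unique residue mod 40.
    Write x = 1 + 5·t and substitute into x ≡ 1 (mod 8): 5·t ≡ 1 − 1 = 0 (mod 8).
    The inverse of 5 mod 8 is 5 (since 5·5 = 25 = 3·8 + 1), so t ≡ 5·0 = 0 ≡ 0 (mod 8).
    Then x = 1 + 5·0 = 1, valid modulo lcm(5, 8) = 40: x ≡ 1 (mod 40).
  Combine with x ≡ 6 (mod 7): since gcd(40, 7) = 1, we get a unique residue mod 280.
    Write x = 1 + 40·t and substitute into x ≡ 6 (mod 7): 40·t ≡ 6 − 1 = 5 (mod 7).
    Reduce coefficients mod 7: 5·t ≡ 5 (mod 7).
    The inverse of 5 mod 7 is 3 (since 5·3 = 15 = 2·7 + 1), so t ≡ 3·5 = 15 ≡ 1 (mod 7).
    Then x = 1 + 40·1 = 41, valid modulo lcm(40, 7) = 280: x ≡ 41 (mod 280).
Verify: 41 mod 5 = 1 ✓, 41 mod 8 = 1 ✓, 41 mod 7 = 6 ✓.

x ≡ 41 (mod 280).


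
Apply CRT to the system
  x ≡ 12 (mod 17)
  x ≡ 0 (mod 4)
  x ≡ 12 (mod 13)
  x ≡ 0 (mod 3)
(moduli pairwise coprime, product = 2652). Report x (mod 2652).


Product of moduli M = 17 · 4 · 13 · 3 = 2652.
Merge one congruence at a time:
  Start: x ≡ 12 (mod 17).
  Combine with x ≡ 0 (mod 4); new modulus lcm = 68.
    Write x = 12 + 17·t and substitute into x ≡ 0 (mod 4): 17·t ≡ 0 − 12 = -12 (mod 4).
    Reduce coefficients mod 4: 1·t ≡ 0 (mod 4).
    So t ≡ 0 (mod 4).
    Then x = 12 + 17·0 = 12, valid modulo lcm(17, 4) = 68: x ≡ 12 (mod 68).
  Combine with x ≡ 12 (mod 13); new modulus lcm = 884.
    Write x = 12 + 68·t and substitute into x ≡ 12 (mod 13): 68·t ≡ 12 − 12 = 0 (mod 13).
    Reduce coefficients mod 13: 3·t ≡ 0 (mod 13).
    The inverse of 3 mod 13 is 9 (since 3·9 = 27 = 2·13 + 1), so t ≡ 9·0 = 0 ≡ 0 (mod 13).
    Then x = 12 + 68·0 = 12, valid modulo lcm(68, 13) = 884: x ≡ 12 (mod 884).
  Combine with x ≡ 0 (mod 3); new modulus lcm = 2652.
    Write x = 12 + 884·t and substitute into x ≡ 0 (mod 3): 884·t ≡ 0 − 12 = -12 (mod 3).
    Reduce coefficients mod 3: 2·t ≡ 0 (mod 3).
    The inverse of 2 mod 3 is 2 (since 2·2 = 4 = 1·3 + 1), so t ≡ 2·0 = 0 ≡ 0 (mod 3).
    Then x = 12 + 884·0 = 12, valid modulo lcm(884, 3) = 2652: x ≡ 12 (mod 2652).
Verify against each original: 12 mod 17 = 12, 12 mod 4 = 0, 12 mod 13 = 12, 12 mod 3 = 0.

x ≡ 12 (mod 2652).


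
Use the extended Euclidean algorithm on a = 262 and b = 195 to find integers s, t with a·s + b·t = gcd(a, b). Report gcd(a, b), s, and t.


Euclidean algorithm on (262, 195) — divide until remainder is 0:
  262 = 1 · 195 + 67
  195 = 2 · 67 + 61
  67 = 1 · 61 + 6
  61 = 10 · 6 + 1
  6 = 6 · 1 + 0
gcd(262, 195) = 1.
Track Bezout coefficients alongside the remainders: start with r₀ = 262 = a·1 + b·0 (s = 1, t = 0) and r₁ = 195 = a·0 + b·1 (s = 0, t = 1); each new remainder r_{k+1} = r_{k-1} − q_k·r_k inherits s_{k+1} = s_{k-1} − q_k·s_k, t_{k+1} = t_{k-1} − q_k·t_k, so r_k = a·s_k + b·t_k at every step:
  q = 1: r = 67, s = 1 − 1·0 = 1, t = 0 − 1·1 = -1  (check: 262·1 + 195·(-1) = 67)
  q = 2: r = 61, s = 0 − 2·1 = -2, t = 1 − 2·(-1) = 3  (check: 262·(-2) + 195·3 = 61)
  q = 1: r = 6, s = 1 − 1·(-2) = 3, t = -1 − 1·3 = -4  (check: 262·3 + 195·(-4) = 6)
  q = 10: r = 1, s = -2 − 10·3 = -32, t = 3 − 10·(-4) = 43  (check: 262·(-32) + 195·43 = 1)
The row with r = 1 (the gcd) gives the Bezout coefficients s = -32, t = 43.
Result: 262 · (-32) + 195 · (43) = 1.

gcd(262, 195) = 1; s = -32, t = 43 (check: 262·(-32) + 195·43 = 1).


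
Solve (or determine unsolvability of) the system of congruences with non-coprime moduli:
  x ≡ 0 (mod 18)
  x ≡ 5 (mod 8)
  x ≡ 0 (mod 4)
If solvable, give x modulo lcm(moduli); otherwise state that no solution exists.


Moduli 18, 8, 4 are not pairwise coprime, so CRT works modulo lcm(m_i) when all pairwise compatibility conditions hold.
Pairwise compatibility: gcd(m_i, m_j) must divide a_i - a_j for every pair.
Merge one congruence at a time:
  Start: x ≡ 0 (mod 18).
  Combine with x ≡ 5 (mod 8): gcd(18, 8) = 2, and 5 - 0 = 5 is NOT divisible by 2.
    ⇒ system is inconsistent (no integer solution).

No solution (the system is inconsistent).


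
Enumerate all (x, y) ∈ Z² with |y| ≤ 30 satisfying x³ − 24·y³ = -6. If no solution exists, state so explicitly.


The equation is x³ - 24y³ = -6. For fixed y, x³ = 24·y³ − 6, so a solution requires the RHS to be a perfect cube.
Strategy: iterate y from -30 to 30, compute RHS = 24·y³ − 6, and check whether it is a (positive or negative) perfect cube.
Check small values of y:
  y = 0: RHS = -6 is not a perfect cube.
  y = 1: RHS = 18 is not a perfect cube.
  y = -1: RHS = -30 is not a perfect cube.
  y = 2: RHS = 186 is not a perfect cube.
  y = -2: RHS = -198 is not a perfect cube.
  y = 3: RHS = 642 is not a perfect cube.
  y = -3: RHS = -654 is not a perfect cube.
Continuing the search up to |y| = 30 finds no solutions either.
No (x, y) in the scanned range satisfies the equation.

No integer solutions with |y| ≤ 30.


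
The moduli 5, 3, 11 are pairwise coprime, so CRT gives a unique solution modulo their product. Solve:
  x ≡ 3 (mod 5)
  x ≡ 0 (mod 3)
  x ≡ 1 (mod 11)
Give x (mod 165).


Moduli 5, 3, 11 are pairwise coprime; by CRT there is a unique solution modulo M = 5 · 3 · 11 = 165.
Solve pairwise, accumulating the modulus:
  Start with x ≡ 3 (mod 5).
  Combine with x ≡ 0 (mod 3): since gcd(5, 3) = 1, we get a unique residue mod 15.
    Write x = 3 + 5·t and substitute into x ≡ 0 (mod 3): 5·t ≡ 0 − 3 = -3 (mod 3).
    Reduce coefficients mod 3: 2·t ≡ 0 (mod 3).
    The inverse of 2 mod 3 is 2 (since 2·2 = 4 = 1·3 + 1), so t ≡ 2·0 = 0 ≡ 0 (mod 3).
    Then x = 3 + 5·0 = 3, valid modulo lcm(5, 3) = 15: x ≡ 3 (mod 15).
  Combine with x ≡ 1 (mod 11): since gcd(15, 11) = 1, we get a unique residue mod 165.
    Write x = 3 + 15·t and substitute into x ≡ 1 (mod 11): 15·t ≡ 1 − 3 = -2 (mod 11).
    Reduce coefficients mod 11: 4·t ≡ 9 (mod 11).
    The inverse of 4 mod 11 is 3 (since 4·3 = 12 = 1·11 + 1), so t ≡ 3·9 = 27 ≡ 5 (mod 11).
    Then x = 3 + 15·5 = 78, valid modulo lcm(15, 11) = 165: x ≡ 78 (mod 165).
Verify: 78 mod 5 = 3 ✓, 78 mod 3 = 0 ✓, 78 mod 11 = 1 ✓.

x ≡ 78 (mod 165).


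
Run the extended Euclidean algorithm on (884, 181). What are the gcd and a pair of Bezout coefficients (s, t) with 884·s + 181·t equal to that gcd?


Euclidean algorithm on (884, 181) — divide until remainder is 0:
  884 = 4 · 181 + 160
  181 = 1 · 160 + 21
  160 = 7 · 21 + 13
  21 = 1 · 13 + 8
  13 = 1 · 8 + 5
  8 = 1 · 5 + 3
  5 = 1 · 3 + 2
  3 = 1 · 2 + 1
  2 = 2 · 1 + 0
gcd(884, 181) = 1.
Track Bezout coefficients alongside the remainders: start with r₀ = 884 = a·1 + b·0 (s = 1, t = 0) and r₁ = 181 = a·0 + b·1 (s = 0, t = 1); each new remainder r_{k+1} = r_{k-1} − q_k·r_k inherits s_{k+1} = s_{k-1} − q_k·s_k, t_{k+1} = t_{k-1} − q_k·t_k, so r_k = a·s_k + b·t_k at every step:
  q = 4: r = 160, s = 1 − 4·0 = 1, t = 0 − 4·1 = -4  (check: 884·1 + 181·(-4) = 160)
  q = 1: r = 21, s = 0 − 1·1 = -1, t = 1 − 1·(-4) = 5  (check: 884·(-1) + 181·5 = 21)
  q = 7: r = 13, s = 1 − 7·(-1) = 8, t = -4 − 7·5 = -39  (check: 884·8 + 181·(-39) = 13)
  q = 1: r = 8, s = -1 − 1·8 = -9, t = 5 − 1·(-39) = 44  (check: 884·(-9) + 181·44 = 8)
  q = 1: r = 5, s = 8 − 1·(-9) = 17, t = -39 − 1·44 = -83  (check: 884·17 + 181·(-83) = 5)
  q = 1: r = 3, s = -9 − 1·17 = -26, t = 44 − 1·(-83) = 127  (check: 884·(-26) + 181·127 = 3)
  q = 1: r = 2, s = 17 − 1·(-26) = 43, t = -83 − 1·127 = -210  (check: 884·43 + 181·(-210) = 2)
  q = 1: r = 1, s = -26 − 1·43 = -69, t = 127 − 1·(-210) = 337  (check: 884·(-69) + 181·337 = 1)
The row with r = 1 (the gcd) gives the Bezout coefficients s = -69, t = 337.
Result: 884 · (-69) + 181 · (337) = 1.

gcd(884, 181) = 1; s = -69, t = 337 (check: 884·(-69) + 181·337 = 1).


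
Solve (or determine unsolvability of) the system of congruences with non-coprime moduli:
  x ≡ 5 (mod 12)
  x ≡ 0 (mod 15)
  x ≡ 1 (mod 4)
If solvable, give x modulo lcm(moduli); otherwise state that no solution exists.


Moduli 12, 15, 4 are not pairwise coprime, so CRT works modulo lcm(m_i) when all pairwise compatibility conditions hold.
Pairwise compatibility: gcd(m_i, m_j) must divide a_i - a_j for every pair.
Merge one congruence at a time:
  Start: x ≡ 5 (mod 12).
  Combine with x ≡ 0 (mod 15): gcd(12, 15) = 3, and 0 - 5 = -5 is NOT divisible by 3.
    ⇒ system is inconsistent (no integer solution).

No solution (the system is inconsistent).


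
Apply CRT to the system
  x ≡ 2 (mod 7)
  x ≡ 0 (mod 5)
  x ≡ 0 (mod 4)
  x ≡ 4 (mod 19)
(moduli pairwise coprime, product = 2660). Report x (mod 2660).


Product of moduli M = 7 · 5 · 4 · 19 = 2660.
Merge one congruence at a time:
  Start: x ≡ 2 (mod 7).
  Combine with x ≡ 0 (mod 5); new modulus lcm = 35.
    Write x = 2 + 7·t and substitute into x ≡ 0 (mod 5): 7·t ≡ 0 − 2 = -2 (mod 5).
    Reduce coefficients mod 5: 2·t ≡ 3 (mod 5).
    The inverse of 2 mod 5 is 3 (since 2·3 = 6 = 1·5 + 1), so t ≡ 3·3 = 9 ≡ 4 (mod 5).
    Then x = 2 + 7·4 = 30, valid modulo lcm(7, 5) = 35: x ≡ 30 (mod 35).
  Combine with x ≡ 0 (mod 4); new modulus lcm = 140.
    Write x = 30 + 35·t and substitute into x ≡ 0 (mod 4): 35·t ≡ 0 − 30 = -30 (mod 4).
    Reduce coefficients mod 4: 3·t ≡ 2 (mod 4).
    The inverse of 3 mod 4 is 3 (since 3·3 = 9 = 2·4 + 1), so t ≡ 3·2 = 6 ≡ 2 (mod 4).
    Then x = 30 + 35·2 = 100, valid modulo lcm(35, 4) = 140: x ≡ 100 (mod 140).
  Combine with x ≡ 4 (mod 19); new modulus lcm = 2660.
    Write x = 100 + 140·t and substitute into x ≡ 4 (mod 19): 140·t ≡ 4 − 100 = -96 (mod 19).
    Reduce coefficients mod 19: 7·t ≡ 18 (mod 19).
    The inverse of 7 mod 19 is 11 (since 7·11 = 77 = 4·19 + 1), so t ≡ 11·18 = 198 ≡ 8 (mod 19).
    Then x = 100 + 140·8 = 1220, valid modulo lcm(140, 19) = 2660: x ≡ 1220 (mod 2660).
Verify against each original: 1220 mod 7 = 2, 1220 mod 5 = 0, 1220 mod 4 = 0, 1220 mod 19 = 4.

x ≡ 1220 (mod 2660).


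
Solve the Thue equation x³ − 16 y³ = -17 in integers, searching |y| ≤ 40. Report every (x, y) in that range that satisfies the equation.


The equation is x³ - 16y³ = -17. For fixed y, x³ = 16·y³ − 17, so a solution requires the RHS to be a perfect cube.
Strategy: iterate y from -40 to 40, compute RHS = 16·y³ − 17, and check whether it is a (positive or negative) perfect cube.
Check small values of y:
  y = 0: RHS = -17 is not a perfect cube.
  y = 1: RHS = -1 = (-1)³ ⇒ x = -1 works.
  y = -1: RHS = -33 is not a perfect cube.
  y = 2: RHS = 111 is not a perfect cube.
  y = -2: RHS = -145 is not a perfect cube.
  y = 3: RHS = 415 is not a perfect cube.
  y = -3: RHS = -449 is not a perfect cube.
Continuing the search up to |y| = 40 finds no further solutions beyond those listed.
Collected solutions: (-1, 1).

Solutions (with |y| ≤ 40): (-1, 1).


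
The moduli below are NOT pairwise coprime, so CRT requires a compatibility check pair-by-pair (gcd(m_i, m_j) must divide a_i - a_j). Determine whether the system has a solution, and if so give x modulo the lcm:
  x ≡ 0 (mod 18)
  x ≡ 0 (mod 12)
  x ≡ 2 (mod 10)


Moduli 18, 12, 10 are not pairwise coprime, so CRT works modulo lcm(m_i) when all pairwise compatibility conditions hold.
Pairwise compatibility: gcd(m_i, m_j) must divide a_i - a_j for every pair.
Merge one congruence at a time:
  Start: x ≡ 0 (mod 18).
  Combine with x ≡ 0 (mod 12): gcd(18, 12) = 6; 0 - 0 = 0, which IS divisible by 6, so compatible.
    Write x = 0 + 18·t and substitute into x ≡ 0 (mod 12): 18·t ≡ 0 − 0 = 0 (mod 12).
    Divide the congruence (and modulus) by g = 6: 3·t ≡ 0 (mod 2).
    Reduce coefficients mod 2: 1·t ≡ 0 (mod 2).
    So t ≡ 0 (mod 2).
    Then x = 0 + 18·0 = 0, valid modulo lcm(18, 12) = 36: x ≡ 0 (mod 36).
  Combine with x ≡ 2 (mod 10): gcd(36, 10) = 2; 2 - 0 = 2, which IS divisible by 2, so compatible.
    Write x = 0 + 36·t and substitute into x ≡ 2 (mod 10): 36·t ≡ 2 − 0 = 2 (mod 10).
    Divide the congruence (and modulus) by g = 2: 18·t ≡ 1 (mod 5).
    Reduce coefficients mod 5: 3·t ≡ 1 (mod 5).
    The inverse of 3 mod 5 is 2 (since 3·2 = 6 = 1·5 + 1), so t ≡ 2·1 = 2 ≡ 2 (mod 5).
    Then x = 0 + 36·2 = 72, valid modulo lcm(36, 10) = 180: x ≡ 72 (mod 180).
Verify: 72 mod 18 = 0, 72 mod 12 = 0, 72 mod 10 = 2.

x ≡ 72 (mod 180).


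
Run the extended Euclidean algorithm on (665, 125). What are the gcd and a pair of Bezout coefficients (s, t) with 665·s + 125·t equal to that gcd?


Euclidean algorithm on (665, 125) — divide until remainder is 0:
  665 = 5 · 125 + 40
  125 = 3 · 40 + 5
  40 = 8 · 5 + 0
gcd(665, 125) = 5.
Track Bezout coefficients alongside the remainders: start with r₀ = 665 = a·1 + b·0 (s = 1, t = 0) and r₁ = 125 = a·0 + b·1 (s = 0, t = 1); each new remainder r_{k+1} = r_{k-1} − q_k·r_k inherits s_{k+1} = s_{k-1} − q_k·s_k, t_{k+1} = t_{k-1} − q_k·t_k, so r_k = a·s_k + b·t_k at every step:
  q = 5: r = 40, s = 1 − 5·0 = 1, t = 0 − 5·1 = -5  (check: 665·1 + 125·(-5) = 40)
  q = 3: r = 5, s = 0 − 3·1 = -3, t = 1 − 3·(-5) = 16  (check: 665·(-3) + 125·16 = 5)
The row with r = 5 (the gcd) gives the Bezout coefficients s = -3, t = 16.
Result: 665 · (-3) + 125 · (16) = 5.

gcd(665, 125) = 5; s = -3, t = 16 (check: 665·(-3) + 125·16 = 5).


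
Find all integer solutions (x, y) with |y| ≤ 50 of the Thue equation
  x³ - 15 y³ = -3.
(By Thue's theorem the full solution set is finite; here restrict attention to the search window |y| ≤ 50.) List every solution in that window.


The equation is x³ - 15y³ = -3. For fixed y, x³ = 15·y³ − 3, so a solution requires the RHS to be a perfect cube.
Strategy: iterate y from -50 to 50, compute RHS = 15·y³ − 3, and check whether it is a (positive or negative) perfect cube.
Check small values of y:
  y = 0: RHS = -3 is not a perfect cube.
  y = 1: RHS = 12 is not a perfect cube.
  y = -1: RHS = -18 is not a perfect cube.
  y = 2: RHS = 117 is not a perfect cube.
  y = -2: RHS = -123 is not a perfect cube.
  y = 3: RHS = 402 is not a perfect cube.
  y = -3: RHS = -408 is not a perfect cube.
Continuing the search up to |y| = 50 finds no solutions either.
No (x, y) in the scanned range satisfies the equation.

No integer solutions with |y| ≤ 50.


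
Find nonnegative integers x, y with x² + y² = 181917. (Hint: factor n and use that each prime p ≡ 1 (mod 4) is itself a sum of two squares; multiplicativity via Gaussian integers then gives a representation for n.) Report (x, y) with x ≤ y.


Step 1: Factor n = 181917 = 3^2 · 17 · 29 · 41.
Step 2: Check the mod-4 condition on each prime factor: 3 ≡ 3 (mod 4), exponent 2 (must be even); 17 ≡ 1 (mod 4), exponent 1; 29 ≡ 1 (mod 4), exponent 1; 41 ≡ 1 (mod 4), exponent 1.
All primes ≡ 3 (mod 4) appear to even exponent (or don't appear), so by the two-squares theorem n IS expressible as a sum of two squares.
Step 3: Build a representation. Group n = k² · m with k = 3 and m = 17 · 29 · 41 = 20213 (a product of primes ≡ 1 (mod 4)); a representation of m scales to one of n via (k·x)² + (k·y)² = k²(x² + y²). Each prime p ≡ 1 (mod 4) is itself a sum of two squares; find a² by testing p − a² for a perfect square:
  17: 17 − 1² = 16 = 4² ⇒ 17 = 1² + 4².
  29: 29 − 1² = 28, 29 − 2² = 25 = 5² ⇒ 29 = 2² + 5².
  41: 41 − 1² = 40, 41 − 2² = 37, 41 − 3² = 32, 41 − 4² = 25 = 5² ⇒ 41 = 4² + 5².
  Combine using the Brahmagupta–Fibonacci identity (a² + b²)(c² + d²) = (ac − bd)² + (ad + bc)² = (ac + bd)² + (ad − bc)²:
  17 · 29 = 493: from (1² + 4²)(2² + 5²), take (1·2 − 4·5, 1·5 + 4·2) = (2 − 20, 5 + 8) = (-18, 13); dropping signs (only squares matter) gives (18, 13); check 18² + 13² = 324 + 169 = 493 ✓.
  493 · 41 = 20213: from (18² + 13²)(4² + 5²), take (18·4 − 13·5, 18·5 + 13·4) = (72 − 65, 90 + 52) = (7, 142); check 7² + 142² = 49 + 20164 = 20213 ✓.
  Scale by k = 3: (3·7, 3·142) = (21, 426).
Step 4: Order so x ≤ y and verify: 21² + 426² = 441 + 181476 = 181917 = n. ✓

n = 181917 = 21² + 426² (one valid representation with x ≤ y).


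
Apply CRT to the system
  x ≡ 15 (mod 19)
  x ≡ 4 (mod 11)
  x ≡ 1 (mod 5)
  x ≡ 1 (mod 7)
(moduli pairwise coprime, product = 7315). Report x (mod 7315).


Product of moduli M = 19 · 11 · 5 · 7 = 7315.
Merge one congruence at a time:
  Start: x ≡ 15 (mod 19).
  Combine with x ≡ 4 (mod 11); new modulus lcm = 209.
    Write x = 15 + 19·t and substitute into x ≡ 4 (mod 11): 19·t ≡ 4 − 15 = -11 (mod 11).
    Reduce coefficients mod 11: 8·t ≡ 0 (mod 11).
    The inverse of 8 mod 11 is 7 (since 8·7 = 56 = 5·11 + 1), so t ≡ 7·0 = 0 ≡ 0 (mod 11).
    Then x = 15 + 19·0 = 15, valid modulo lcm(19, 11) = 209: x ≡ 15 (mod 209).
  Combine with x ≡ 1 (mod 5); new modulus lcm = 1045.
    Write x = 15 + 209·t and substitute into x ≡ 1 (mod 5): 209·t ≡ 1 − 15 = -14 (mod 5).
    Reduce coefficients mod 5: 4·t ≡ 1 (mod 5).
    The inverse of 4 mod 5 is 4 (since 4·4 = 16 = 3·5 + 1), so t ≡ 4·1 = 4 ≡ 4 (mod 5).
    Then x = 15 + 209·4 = 851, valid modulo lcm(209, 5) = 1045: x ≡ 851 (mod 1045).
  Combine with x ≡ 1 (mod 7); new modulus lcm = 7315.
    Write x = 851 + 1045·t and substitute into x ≡ 1 (mod 7): 1045·t ≡ 1 − 851 = -850 (mod 7).
    Reduce coefficients mod 7: 2·t ≡ 4 (mod 7).
    The inverse of 2 mod 7 is 4 (since 2·4 = 8 = 1·7 + 1), so t ≡ 4·4 = 16 ≡ 2 (mod 7).
    Then x = 851 + 1045·2 = 2941, valid modulo lcm(1045, 7) = 7315: x ≡ 2941 (mod 7315).
Verify against each original: 2941 mod 19 = 15, 2941 mod 11 = 4, 2941 mod 5 = 1, 2941 mod 7 = 1.

x ≡ 2941 (mod 7315).


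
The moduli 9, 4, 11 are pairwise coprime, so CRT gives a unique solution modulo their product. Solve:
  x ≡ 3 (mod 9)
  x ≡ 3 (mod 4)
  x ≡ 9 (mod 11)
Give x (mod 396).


Moduli 9, 4, 11 are pairwise coprime; by CRT there is a unique solution modulo M = 9 · 4 · 11 = 396.
Solve pairwise, accumulating the modulus:
  Start with x ≡ 3 (mod 9).
  Combine with x ≡ 3 (mod 4): since gcd(9, 4) = 1, we get a unique residue mod 36.
    Write x = 3 + 9·t and substitute into x ≡ 3 (mod 4): 9·t ≡ 3 − 3 = 0 (mod 4).
    Reduce coefficients mod 4: 1·t ≡ 0 (mod 4).
    So t ≡ 0 (mod 4).
    Then x = 3 + 9·0 = 3, valid modulo lcm(9, 4) = 36: x ≡ 3 (mod 36).
  Combine with x ≡ 9 (mod 11): since gcd(36, 11) = 1, we get a unique residue mod 396.
    Write x = 3 + 36·t and substitute into x ≡ 9 (mod 11): 36·t ≡ 9 − 3 = 6 (mod 11).
    Reduce coefficients mod 11: 3·t ≡ 6 (mod 11).
    The inverse of 3 mod 11 is 4 (since 3·4 = 12 = 1·11 + 1), so t ≡ 4·6 = 24 ≡ 2 (mod 11).
    Then x = 3 + 36·2 = 75, valid modulo lcm(36, 11) = 396: x ≡ 75 (mod 396).
Verify: 75 mod 9 = 3 ✓, 75 mod 4 = 3 ✓, 75 mod 11 = 9 ✓.

x ≡ 75 (mod 396).


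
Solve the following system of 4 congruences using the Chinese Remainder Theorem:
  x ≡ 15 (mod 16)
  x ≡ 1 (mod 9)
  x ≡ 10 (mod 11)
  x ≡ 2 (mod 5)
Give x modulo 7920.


Product of moduli M = 16 · 9 · 11 · 5 = 7920.
Merge one congruence at a time:
  Start: x ≡ 15 (mod 16).
  Combine with x ≡ 1 (mod 9); new modulus lcm = 144.
    Write x = 15 + 16·t and substitute into x ≡ 1 (mod 9): 16·t ≡ 1 − 15 = -14 (mod 9).
    Reduce coefficients mod 9: 7·t ≡ 4 (mod 9).
    The inverse of 7 mod 9 is 4 (since 7·4 = 28 = 3·9 + 1), so t ≡ 4·4 = 16 ≡ 7 (mod 9).
    Then x = 15 + 16·7 = 127, valid modulo lcm(16, 9) = 144: x ≡ 127 (mod 144).
  Combine with x ≡ 10 (mod 11); new modulus lcm = 1584.
    Write x = 127 + 144·t and substitute into x ≡ 10 (mod 11): 144·t ≡ 10 − 127 = -117 (mod 11).
    Reduce coefficients mod 11: 1·t ≡ 4 (mod 11).
    So t ≡ 4 (mod 11).
    Then x = 127 + 144·4 = 703, valid modulo lcm(144, 11) = 1584: x ≡ 703 (mod 1584).
  Combine with x ≡ 2 (mod 5); new modulus lcm = 7920.
    Write x = 703 + 1584·t and substitute into x ≡ 2 (mod 5): 1584·t ≡ 2 − 703 = -701 (mod 5).
    Reduce coefficients mod 5: 4·t ≡ 4 (mod 5).
    The inverse of 4 mod 5 is 4 (since 4·4 = 16 = 3·5 + 1), so t ≡ 4·4 = 16 ≡ 1 (mod 5).
    Then x = 703 + 1584·1 = 2287, valid modulo lcm(1584, 5) = 7920: x ≡ 2287 (mod 7920).
Verify against each original: 2287 mod 16 = 15, 2287 mod 9 = 1, 2287 mod 11 = 10, 2287 mod 5 = 2.

x ≡ 2287 (mod 7920).


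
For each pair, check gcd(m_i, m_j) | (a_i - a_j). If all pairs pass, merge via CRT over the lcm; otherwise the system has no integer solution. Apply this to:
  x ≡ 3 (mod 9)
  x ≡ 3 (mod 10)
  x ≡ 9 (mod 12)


Moduli 9, 10, 12 are not pairwise coprime, so CRT works modulo lcm(m_i) when all pairwise compatibility conditions hold.
Pairwise compatibility: gcd(m_i, m_j) must divide a_i - a_j for every pair.
Merge one congruence at a time:
  Start: x ≡ 3 (mod 9).
  Combine with x ≡ 3 (mod 10): gcd(9, 10) = 1; 3 - 3 = 0, which IS divisible by 1, so compatible.
    Write x = 3 + 9·t and substitute into x ≡ 3 (mod 10): 9·t ≡ 3 − 3 = 0 (mod 10).
    The inverse of 9 mod 10 is 9 (since 9·9 = 81 = 8·10 + 1), so t ≡ 9·0 = 0 ≡ 0 (mod 10).
    Then x = 3 + 9·0 = 3, valid modulo lcm(9, 10) = 90: x ≡ 3 (mod 90).
  Combine with x ≡ 9 (mod 12): gcd(90, 12) = 6; 9 - 3 = 6, which IS divisible by 6, so compatible.
    Write x = 3 + 90·t and substitute into x ≡ 9 (mod 12): 90·t ≡ 9 − 3 = 6 (mod 12).
    Divide the congruence (and modulus) by g = 6: 15·t ≡ 1 (mod 2).
    Reduce coefficients mod 2: 1·t ≡ 1 (mod 2).
    So t ≡ 1 (mod 2).
    Then x = 3 + 90·1 = 93, valid modulo lcm(90, 12) = 180: x ≡ 93 (mod 180).
Verify: 93 mod 9 = 3, 93 mod 10 = 3, 93 mod 12 = 9.

x ≡ 93 (mod 180).


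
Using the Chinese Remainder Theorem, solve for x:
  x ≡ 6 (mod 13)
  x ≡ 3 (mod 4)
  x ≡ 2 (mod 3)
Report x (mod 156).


Moduli 13, 4, 3 are pairwise coprime; by CRT there is a unique solution modulo M = 13 · 4 · 3 = 156.
Solve pairwise, accumulating the modulus:
  Start with x ≡ 6 (mod 13).
  Combine with x ≡ 3 (mod 4): since gcd(13, 4) = 1, we get a unique residue mod 52.
    Write x = 6 + 13·t and substitute into x ≡ 3 (mod 4): 13·t ≡ 3 − 6 = -3 (mod 4).
    Reduce coefficients mod 4: 1·t ≡ 1 (mod 4).
    So t ≡ 1 (mod 4).
    Then x = 6 + 13·1 = 19, valid modulo lcm(13, 4) = 52: x ≡ 19 (mod 52).
  Combine with x ≡ 2 (mod 3): since gcd(52, 3) = 1, we get a unique residue mod 156.
    Write x = 19 + 52·t and substitute into x ≡ 2 (mod 3): 52·t ≡ 2 − 19 = -17 (mod 3).
    Reduce coefficients mod 3: 1·t ≡ 1 (mod 3).
    So t ≡ 1 (mod 3).
    Then x = 19 + 52·1 = 71, valid modulo lcm(52, 3) = 156: x ≡ 71 (mod 156).
Verify: 71 mod 13 = 6 ✓, 71 mod 4 = 3 ✓, 71 mod 3 = 2 ✓.

x ≡ 71 (mod 156).


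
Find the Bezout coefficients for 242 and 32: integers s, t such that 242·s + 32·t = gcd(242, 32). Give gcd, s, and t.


Euclidean algorithm on (242, 32) — divide until remainder is 0:
  242 = 7 · 32 + 18
  32 = 1 · 18 + 14
  18 = 1 · 14 + 4
  14 = 3 · 4 + 2
  4 = 2 · 2 + 0
gcd(242, 32) = 2.
Track Bezout coefficients alongside the remainders: start with r₀ = 242 = a·1 + b·0 (s = 1, t = 0) and r₁ = 32 = a·0 + b·1 (s = 0, t = 1); each new remainder r_{k+1} = r_{k-1} − q_k·r_k inherits s_{k+1} = s_{k-1} − q_k·s_k, t_{k+1} = t_{k-1} − q_k·t_k, so r_k = a·s_k + b·t_k at every step:
  q = 7: r = 18, s = 1 − 7·0 = 1, t = 0 − 7·1 = -7  (check: 242·1 + 32·(-7) = 18)
  q = 1: r = 14, s = 0 − 1·1 = -1, t = 1 − 1·(-7) = 8  (check: 242·(-1) + 32·8 = 14)
  q = 1: r = 4, s = 1 − 1·(-1) = 2, t = -7 − 1·8 = -15  (check: 242·2 + 32·(-15) = 4)
  q = 3: r = 2, s = -1 − 3·2 = -7, t = 8 − 3·(-15) = 53  (check: 242·(-7) + 32·53 = 2)
The row with r = 2 (the gcd) gives the Bezout coefficients s = -7, t = 53.
Result: 242 · (-7) + 32 · (53) = 2.

gcd(242, 32) = 2; s = -7, t = 53 (check: 242·(-7) + 32·53 = 2).
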